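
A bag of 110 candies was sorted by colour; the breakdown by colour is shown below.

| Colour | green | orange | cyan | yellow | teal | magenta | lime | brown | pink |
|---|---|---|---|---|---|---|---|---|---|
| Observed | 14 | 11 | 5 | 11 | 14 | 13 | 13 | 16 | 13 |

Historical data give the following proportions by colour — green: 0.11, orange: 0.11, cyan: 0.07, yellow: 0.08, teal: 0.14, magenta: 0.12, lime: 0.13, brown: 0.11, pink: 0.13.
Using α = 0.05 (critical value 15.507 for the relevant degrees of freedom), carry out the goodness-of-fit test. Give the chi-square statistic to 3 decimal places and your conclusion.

Expected counts E_i = n·p_i: 110×0.11 = 12.1, 110×0.11 = 12.1, 110×0.07 = 7.7, 110×0.08 = 8.8, 110×0.14 = 15.4, 110×0.12 = 13.2, 110×0.13 = 14.3, 110×0.11 = 12.1, 110×0.13 = 14.3.
cat          O        E   (O−E)²/E
green       14     12.1     0.2983
orange      11     12.1     0.1000
cyan         5      7.7     0.9468
yellow      11      8.8     0.5500
teal        14     15.4     0.1273
magenta     13     13.2     0.0030
lime        13     14.3     0.1182
brown       16     12.1     1.2570
pink        13     14.3     0.1182
Sum = 3.519
df = 8. Since 3.519 < 15.507, we do not reject H₀.

3.519; do not reject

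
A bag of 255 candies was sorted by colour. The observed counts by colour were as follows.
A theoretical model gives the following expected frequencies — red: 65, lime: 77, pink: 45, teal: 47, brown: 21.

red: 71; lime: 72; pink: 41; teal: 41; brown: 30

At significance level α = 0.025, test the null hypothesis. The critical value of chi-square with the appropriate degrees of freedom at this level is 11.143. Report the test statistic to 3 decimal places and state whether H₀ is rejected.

red: (71 − 65)²/65 = 36/65 = 0.5538
lime: (72 − 77)²/77 = 25/77 = 0.3247
pink: (41 − 45)²/45 = 16/45 = 0.3556
teal: (41 − 47)²/47 = 36/47 = 0.7660
brown: (30 − 21)²/21 = 81/21 = 3.8571
Sum = 5.857
df = 4. Since 5.857 < 11.143, we do not reject H₀.

5.857; do not reject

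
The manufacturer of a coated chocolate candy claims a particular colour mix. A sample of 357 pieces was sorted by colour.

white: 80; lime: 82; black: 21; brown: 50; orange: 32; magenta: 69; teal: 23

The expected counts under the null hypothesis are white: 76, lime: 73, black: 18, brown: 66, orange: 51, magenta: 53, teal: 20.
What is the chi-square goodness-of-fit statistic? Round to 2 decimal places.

18.06

white: (80 − 76)²/76 = 16/76 = 0.211
lime: (82 − 73)²/73 = 81/73 = 1.110
black: (21 − 18)²/18 = 9/18 = 0.500
brown: (50 − 66)²/66 = 256/66 = 3.879
orange: (32 − 51)²/51 = 361/51 = 7.078
magenta: (69 − 53)²/53 = 256/53 = 4.830
teal: (23 − 20)²/20 = 9/20 = 0.450
Sum = 18.06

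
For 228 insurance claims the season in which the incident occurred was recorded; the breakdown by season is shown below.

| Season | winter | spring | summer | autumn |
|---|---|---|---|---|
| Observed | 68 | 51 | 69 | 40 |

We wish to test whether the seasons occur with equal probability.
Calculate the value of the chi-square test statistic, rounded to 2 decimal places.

10.35

Expected count for each of the 4 categories: 228/4 = 57.
χ² = (68−57)²/57 + (51−57)²/57 + (69−57)²/57 + (40−57)²/57
   = 2.123 + 0.632 + 2.526 + 5.070
Sum = 10.35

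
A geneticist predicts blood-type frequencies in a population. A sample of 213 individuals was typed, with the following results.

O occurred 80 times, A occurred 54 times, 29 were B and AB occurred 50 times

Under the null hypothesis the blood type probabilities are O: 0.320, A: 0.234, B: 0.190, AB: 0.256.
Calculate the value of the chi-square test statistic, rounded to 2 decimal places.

Expected counts E_i = n·p_i: 213×0.320 = 68.16, 213×0.234 = 49.842, 213×0.190 = 40.47, 213×0.256 = 54.528.
O: (80 − 68.16)²/68.16 = 140.1856/68.16 = 2.057
A: (54 − 49.842)²/49.842 = 17.288964/49.842 = 0.347
B: (29 − 40.47)²/40.47 = 131.5609/40.47 = 3.251
AB: (50 − 54.528)²/54.528 = 20.502784/54.528 = 0.376
Sum = 6.03

6.03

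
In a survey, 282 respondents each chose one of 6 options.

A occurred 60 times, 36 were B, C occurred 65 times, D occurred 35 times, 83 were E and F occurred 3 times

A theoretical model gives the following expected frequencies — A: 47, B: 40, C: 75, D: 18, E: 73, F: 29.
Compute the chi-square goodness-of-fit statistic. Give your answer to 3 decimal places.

46.065

χ² = (60−47)²/47 + (36−40)²/40 + (65−75)²/75 + (35−18)²/18 + (83−73)²/73 + (3−29)²/29
   = 3.5957 + 0.4000 + 1.3333 + 16.0556 + 1.3699 + 23.3103
Sum = 46.065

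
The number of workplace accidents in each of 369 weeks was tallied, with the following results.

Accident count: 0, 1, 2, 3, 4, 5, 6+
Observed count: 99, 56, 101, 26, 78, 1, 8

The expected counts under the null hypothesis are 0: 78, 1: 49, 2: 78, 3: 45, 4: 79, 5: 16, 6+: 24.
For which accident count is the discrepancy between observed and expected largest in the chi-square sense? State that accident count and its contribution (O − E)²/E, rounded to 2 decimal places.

5, 14.06

χ² = (99−78)²/78 + (56−49)²/49 + (101−78)²/78 + (26−45)²/45 + (78−79)²/79 + (1−16)²/16 + (8−24)²/24
   = 5.654 + 1.000 + 6.782 + 8.022 + 0.013 + 14.063 + 10.667
The largest term is for 5: 14.06.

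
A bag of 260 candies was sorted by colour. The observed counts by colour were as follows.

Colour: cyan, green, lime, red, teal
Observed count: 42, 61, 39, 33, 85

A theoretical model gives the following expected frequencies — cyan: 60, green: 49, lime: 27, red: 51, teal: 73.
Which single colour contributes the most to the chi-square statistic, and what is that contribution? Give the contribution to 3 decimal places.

red, 6.353

cat         O        E   (O−E)²/E
cyan       42       60     5.4000
green      61       49     2.9388
lime       39       27     5.3333
red        33       51     6.3529
teal       85       73     1.9726
The largest term is for red: 6.353.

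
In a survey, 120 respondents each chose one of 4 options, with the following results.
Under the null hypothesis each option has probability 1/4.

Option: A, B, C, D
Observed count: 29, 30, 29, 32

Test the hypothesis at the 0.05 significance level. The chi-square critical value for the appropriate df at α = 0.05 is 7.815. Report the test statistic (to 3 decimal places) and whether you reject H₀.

0.200; do not reject

Expected count for each of the 4 categories: 120/4 = 30.
cat         O        E   (O−E)²/E
A          29       30     0.0333
B          30       30     0.0000
C          29       30     0.0333
D          32       30     0.1333
Sum = 0.200
df = 3. Since 0.200 < 7.815, we do not reject H₀.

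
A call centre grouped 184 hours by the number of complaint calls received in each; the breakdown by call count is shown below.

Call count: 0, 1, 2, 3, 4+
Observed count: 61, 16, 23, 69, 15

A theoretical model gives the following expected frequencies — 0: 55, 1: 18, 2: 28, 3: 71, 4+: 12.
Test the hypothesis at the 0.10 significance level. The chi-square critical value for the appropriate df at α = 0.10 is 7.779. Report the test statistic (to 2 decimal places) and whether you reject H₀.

χ² = (61−55)²/55 + (16−18)²/18 + (23−28)²/28 + (69−71)²/71 + (15−12)²/12
   = 0.655 + 0.222 + 0.893 + 0.056 + 0.750
Sum = 2.58
df = 4. Since 2.58 < 7.779, we do not reject H₀.

2.58; do not reject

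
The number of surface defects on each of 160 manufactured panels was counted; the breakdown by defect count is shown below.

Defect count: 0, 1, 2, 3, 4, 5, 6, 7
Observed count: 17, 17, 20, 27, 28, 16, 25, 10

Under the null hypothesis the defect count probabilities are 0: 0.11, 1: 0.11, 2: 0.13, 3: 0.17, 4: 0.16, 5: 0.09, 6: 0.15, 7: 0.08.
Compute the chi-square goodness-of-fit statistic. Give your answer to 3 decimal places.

Expected counts E_i = n·p_i: 160×0.11 = 17.6, 160×0.11 = 17.6, 160×0.13 = 20.8, 160×0.17 = 27.2, 160×0.16 = 25.6, 160×0.09 = 14.4, 160×0.15 = 24, 160×0.08 = 12.8.
0: (17 − 17.6)²/17.6 = 0.36/17.6 = 0.0205
1: (17 − 17.6)²/17.6 = 0.36/17.6 = 0.0205
2: (20 − 20.8)²/20.8 = 0.64/20.8 = 0.0308
3: (27 − 27.2)²/27.2 = 0.04/27.2 = 0.0015
4: (28 − 25.6)²/25.6 = 5.76/25.6 = 0.2250
5: (16 − 14.4)²/14.4 = 2.56/14.4 = 0.1778
6: (25 − 24)²/24 = 1/24 = 0.0417
7: (10 − 12.8)²/12.8 = 7.84/12.8 = 0.6125
Sum = 1.130

1.130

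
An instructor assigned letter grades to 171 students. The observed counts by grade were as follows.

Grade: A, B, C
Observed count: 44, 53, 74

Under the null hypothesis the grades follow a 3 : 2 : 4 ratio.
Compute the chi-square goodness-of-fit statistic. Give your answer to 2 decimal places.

8.94

Ratio total = 9. Expected counts: 171×3/9 = 57, 171×2/9 = 38, 171×4/9 = 76.
χ² = (44−57)²/57 + (53−38)²/38 + (74−76)²/76
   = 2.965 + 5.921 + 0.053
Sum = 8.94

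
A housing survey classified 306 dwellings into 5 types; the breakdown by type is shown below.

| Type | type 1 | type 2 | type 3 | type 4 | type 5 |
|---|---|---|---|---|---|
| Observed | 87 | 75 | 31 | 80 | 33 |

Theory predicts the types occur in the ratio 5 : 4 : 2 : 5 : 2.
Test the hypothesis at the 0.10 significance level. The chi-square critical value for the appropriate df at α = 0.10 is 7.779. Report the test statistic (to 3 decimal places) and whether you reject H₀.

Ratio total = 18. Expected counts: 306×5/18 = 85, 306×4/18 = 68, 306×2/18 = 34, 306×5/18 = 85, 306×2/18 = 34.
χ² = (87−85)²/85 + (75−68)²/68 + (31−34)²/34 + (80−85)²/85 + (33−34)²/34
   = 0.0471 + 0.7206 + 0.2647 + 0.2941 + 0.0294
Sum = 1.356
df = 4. Since 1.356 < 7.779, we do not reject H₀.

1.356; do not reject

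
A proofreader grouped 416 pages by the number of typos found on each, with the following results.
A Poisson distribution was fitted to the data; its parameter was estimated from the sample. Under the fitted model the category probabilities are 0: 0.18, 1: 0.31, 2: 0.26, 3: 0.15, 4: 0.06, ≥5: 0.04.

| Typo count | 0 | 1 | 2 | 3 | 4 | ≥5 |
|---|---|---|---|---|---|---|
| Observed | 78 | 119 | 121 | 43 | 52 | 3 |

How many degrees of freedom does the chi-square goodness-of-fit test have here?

4

There are k = 6 categories and 1 parameter estimated from the data, so df = 6 − 1 − 1 = 4.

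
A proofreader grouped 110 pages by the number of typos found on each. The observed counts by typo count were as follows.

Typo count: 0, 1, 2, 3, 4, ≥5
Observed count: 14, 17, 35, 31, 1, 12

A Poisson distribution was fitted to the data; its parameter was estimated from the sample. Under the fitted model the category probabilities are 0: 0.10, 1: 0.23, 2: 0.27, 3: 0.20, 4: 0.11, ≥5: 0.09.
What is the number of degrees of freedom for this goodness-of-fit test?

There are k = 6 categories and 1 parameter estimated from the data, so df = 6 − 1 − 1 = 4.

4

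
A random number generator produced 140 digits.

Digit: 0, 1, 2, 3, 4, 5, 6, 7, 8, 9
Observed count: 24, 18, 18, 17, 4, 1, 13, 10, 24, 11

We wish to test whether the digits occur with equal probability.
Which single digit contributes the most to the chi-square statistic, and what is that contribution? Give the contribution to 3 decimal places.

Expected count for each of the 10 categories: 140/10 = 14.
χ² = (24−14)²/14 + (18−14)²/14 + (18−14)²/14 + (17−14)²/14 + (4−14)²/14 + (1−14)²/14 + (13−14)²/14 + (10−14)²/14 + (24−14)²/14 + (11−14)²/14
   = 7.1429 + 1.1429 + 1.1429 + 0.6429 + 7.1429 + 12.0714 + 0.0714 + 1.1429 + 7.1429 + 0.6429
The largest term is for 5: 12.071.

5, 12.071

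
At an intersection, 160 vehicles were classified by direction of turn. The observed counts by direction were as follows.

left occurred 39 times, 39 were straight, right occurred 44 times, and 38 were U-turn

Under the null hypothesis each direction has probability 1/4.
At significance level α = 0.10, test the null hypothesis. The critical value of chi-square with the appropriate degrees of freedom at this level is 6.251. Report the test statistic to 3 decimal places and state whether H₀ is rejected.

Expected count for each of the 4 categories: 160/4 = 40.
cat           O        E   (O−E)²/E
left         39       40     0.0250
straight     39       40     0.0250
right        44       40     0.4000
U-turn       38       40     0.1000
Sum = 0.550
df = 3. Since 0.550 < 6.251, we do not reject H₀.

0.550; do not reject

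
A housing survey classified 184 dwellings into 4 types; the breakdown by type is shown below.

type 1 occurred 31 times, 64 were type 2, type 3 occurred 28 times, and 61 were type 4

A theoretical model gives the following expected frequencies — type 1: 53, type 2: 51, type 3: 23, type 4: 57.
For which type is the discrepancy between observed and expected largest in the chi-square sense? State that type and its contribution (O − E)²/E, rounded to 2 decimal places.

type 1, 9.13

type 1: (31 − 53)²/53 = 484/53 = 9.132
type 2: (64 − 51)²/51 = 169/51 = 3.314
type 3: (28 − 23)²/23 = 25/23 = 1.087
type 4: (61 − 57)²/57 = 16/57 = 0.281
The largest term is for type 1: 9.13.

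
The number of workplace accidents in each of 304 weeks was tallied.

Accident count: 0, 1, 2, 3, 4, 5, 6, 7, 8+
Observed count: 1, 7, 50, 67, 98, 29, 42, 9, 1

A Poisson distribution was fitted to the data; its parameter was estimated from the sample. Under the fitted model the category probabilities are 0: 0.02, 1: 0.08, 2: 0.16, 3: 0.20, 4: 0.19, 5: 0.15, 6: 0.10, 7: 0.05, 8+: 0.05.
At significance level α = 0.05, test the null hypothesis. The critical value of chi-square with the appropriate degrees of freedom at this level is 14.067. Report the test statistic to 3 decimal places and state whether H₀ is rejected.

71.548; reject

Expected counts E_i = n·p_i: 304×0.02 = 6.08, 304×0.08 = 24.32, 304×0.16 = 48.64, 304×0.20 = 60.8, 304×0.19 = 57.76, 304×0.15 = 45.6, 304×0.10 = 30.4, 304×0.05 = 15.2, 304×0.05 = 15.2.
0: (1 − 6.08)²/6.08 = 25.8064/6.08 = 4.2445
1: (7 − 24.32)²/24.32 = 299.9824/24.32 = 12.3348
2: (50 − 48.64)²/48.64 = 1.8496/48.64 = 0.0380
3: (67 − 60.8)²/60.8 = 38.44/60.8 = 0.6322
4: (98 − 57.76)²/57.76 = 1619.2576/57.76 = 28.0342
5: (29 − 45.6)²/45.6 = 275.56/45.6 = 6.0430
6: (42 − 30.4)²/30.4 = 134.56/30.4 = 4.4263
7: (9 − 15.2)²/15.2 = 38.44/15.2 = 2.5289
8+: (1 − 15.2)²/15.2 = 201.64/15.2 = 13.2658
Sum = 71.548
df = 7. Since 71.548 > 14.067, we reject H₀.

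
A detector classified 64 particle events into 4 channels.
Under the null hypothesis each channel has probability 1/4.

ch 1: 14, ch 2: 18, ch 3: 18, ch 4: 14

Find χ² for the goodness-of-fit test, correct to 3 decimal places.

1.000

Under H₀ each category has probability 1/4, so each expected count is 64/4 = 16.
χ² = (14−16)²/16 + (18−16)²/16 + (18−16)²/16 + (14−16)²/16
   = 0.2500 + 0.2500 + 0.2500 + 0.2500
Sum = 1.000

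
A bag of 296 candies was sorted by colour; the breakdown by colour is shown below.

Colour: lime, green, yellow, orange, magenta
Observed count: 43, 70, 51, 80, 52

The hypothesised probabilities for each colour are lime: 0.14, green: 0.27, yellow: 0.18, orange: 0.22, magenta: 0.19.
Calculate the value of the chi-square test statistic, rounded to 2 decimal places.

5.11

Expected counts E_i = n·p_i: 296×0.14 = 41.44, 296×0.27 = 79.92, 296×0.18 = 53.28, 296×0.22 = 65.12, 296×0.19 = 56.24.
cat          O        E   (O−E)²/E
lime        43    41.44      0.059
green       70    79.92      1.231
yellow      51    53.28      0.098
orange      80    65.12      3.400
magenta     52    56.24      0.320
Sum = 5.11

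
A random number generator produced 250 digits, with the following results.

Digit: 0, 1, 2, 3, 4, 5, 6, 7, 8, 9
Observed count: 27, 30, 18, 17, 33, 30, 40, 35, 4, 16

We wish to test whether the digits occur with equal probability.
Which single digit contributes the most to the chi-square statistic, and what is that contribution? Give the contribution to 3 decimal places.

Expected count for each of the 10 categories: 250/10 = 25.
0: (27 − 25)²/25 = 4/25 = 0.1600
1: (30 − 25)²/25 = 25/25 = 1.0000
2: (18 − 25)²/25 = 49/25 = 1.9600
3: (17 − 25)²/25 = 64/25 = 2.5600
4: (33 − 25)²/25 = 64/25 = 2.5600
5: (30 − 25)²/25 = 25/25 = 1.0000
6: (40 − 25)²/25 = 225/25 = 9.0000
7: (35 − 25)²/25 = 100/25 = 4.0000
8: (4 − 25)²/25 = 441/25 = 17.6400
9: (16 − 25)²/25 = 81/25 = 3.2400
The largest term is for 8: 17.640.

8, 17.640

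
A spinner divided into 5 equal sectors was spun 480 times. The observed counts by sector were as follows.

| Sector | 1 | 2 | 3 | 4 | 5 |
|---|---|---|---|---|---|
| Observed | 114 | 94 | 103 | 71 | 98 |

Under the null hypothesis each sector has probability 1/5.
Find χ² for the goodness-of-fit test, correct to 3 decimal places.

Expected count for each of the 5 categories: 480/5 = 96.
χ² = (114−96)²/96 + (94−96)²/96 + (103−96)²/96 + (71−96)²/96 + (98−96)²/96
   = 3.3750 + 0.0417 + 0.5104 + 6.5104 + 0.0417
Sum = 10.479

10.479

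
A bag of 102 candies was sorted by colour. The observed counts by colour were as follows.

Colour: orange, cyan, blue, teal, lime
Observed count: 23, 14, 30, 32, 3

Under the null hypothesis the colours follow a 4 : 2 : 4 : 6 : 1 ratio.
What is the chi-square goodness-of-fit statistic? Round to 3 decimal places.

Ratio total = 17. Expected counts: 102×4/17 = 24, 102×2/17 = 12, 102×4/17 = 24, 102×6/17 = 36, 102×1/17 = 6.
cat         O        E   (O−E)²/E
orange     23       24     0.0417
cyan       14       12     0.3333
blue       30       24     1.5000
teal       32       36     0.4444
lime        3        6     1.5000
Sum = 3.819

3.819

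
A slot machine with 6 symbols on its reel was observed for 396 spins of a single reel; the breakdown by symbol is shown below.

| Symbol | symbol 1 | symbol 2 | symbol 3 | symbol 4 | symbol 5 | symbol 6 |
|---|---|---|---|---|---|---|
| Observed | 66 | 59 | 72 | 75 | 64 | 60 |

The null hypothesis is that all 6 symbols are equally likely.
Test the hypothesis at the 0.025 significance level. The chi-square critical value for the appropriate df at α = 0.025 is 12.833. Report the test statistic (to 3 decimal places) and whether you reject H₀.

Under H₀ each category has probability 1/6, so each expected count is 396/6 = 66.
symbol 1: (66 − 66)²/66 = 0/66 = 0.0000
symbol 2: (59 − 66)²/66 = 49/66 = 0.7424
symbol 3: (72 − 66)²/66 = 36/66 = 0.5455
symbol 4: (75 − 66)²/66 = 81/66 = 1.2273
symbol 5: (64 − 66)²/66 = 4/66 = 0.0606
symbol 6: (60 − 66)²/66 = 36/66 = 0.5455
Sum = 3.121
df = 5. Since 3.121 < 12.833, we do not reject H₀.

3.121; do not reject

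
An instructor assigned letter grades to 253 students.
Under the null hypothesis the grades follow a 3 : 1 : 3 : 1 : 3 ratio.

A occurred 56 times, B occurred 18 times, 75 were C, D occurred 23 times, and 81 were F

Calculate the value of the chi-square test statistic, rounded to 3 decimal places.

Ratio total = 11. Expected counts: 253×3/11 = 69, 253×1/11 = 23, 253×3/11 = 69, 253×1/11 = 23, 253×3/11 = 69.
cat         O        E   (O−E)²/E
A          56       69     2.4493
B          18       23     1.0870
C          75       69     0.5217
D          23       23     0.0000
F          81       69     2.0870
Sum = 6.145

6.145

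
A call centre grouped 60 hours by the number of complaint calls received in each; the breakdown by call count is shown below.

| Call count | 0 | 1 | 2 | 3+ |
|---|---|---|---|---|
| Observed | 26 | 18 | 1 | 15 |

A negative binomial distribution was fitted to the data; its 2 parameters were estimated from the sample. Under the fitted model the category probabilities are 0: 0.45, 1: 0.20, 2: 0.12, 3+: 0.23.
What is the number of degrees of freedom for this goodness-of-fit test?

1

There are k = 4 categories and 2 parameters estimated from the data, so df = 4 − 1 − 2 = 1.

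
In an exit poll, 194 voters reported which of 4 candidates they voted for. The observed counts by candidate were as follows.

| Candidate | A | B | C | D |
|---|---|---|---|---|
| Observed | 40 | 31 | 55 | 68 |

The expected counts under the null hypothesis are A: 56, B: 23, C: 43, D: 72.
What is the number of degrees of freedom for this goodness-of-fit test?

There are k = 4 categories and no parameters were estimated from the data, so df = 4 − 1 = 3.

3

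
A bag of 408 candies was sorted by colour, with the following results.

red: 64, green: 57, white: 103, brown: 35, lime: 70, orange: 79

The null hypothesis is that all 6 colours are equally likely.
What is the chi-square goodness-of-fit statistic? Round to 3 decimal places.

37.882

Expected count for each of the 6 categories: 408/6 = 68.
χ² = (64−68)²/68 + (57−68)²/68 + (103−68)²/68 + (35−68)²/68 + (70−68)²/68 + (79−68)²/68
   = 0.2353 + 1.7794 + 18.0147 + 16.0147 + 0.0588 + 1.7794
Sum = 37.882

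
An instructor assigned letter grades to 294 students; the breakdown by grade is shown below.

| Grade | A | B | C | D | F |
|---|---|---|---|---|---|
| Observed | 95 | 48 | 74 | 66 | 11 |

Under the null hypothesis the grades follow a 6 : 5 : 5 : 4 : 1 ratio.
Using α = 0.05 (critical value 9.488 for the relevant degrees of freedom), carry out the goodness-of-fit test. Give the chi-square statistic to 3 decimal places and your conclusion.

11.012; reject

Ratio total = 21. Expected counts: 294×6/21 = 84, 294×5/21 = 70, 294×5/21 = 70, 294×4/21 = 56, 294×1/21 = 14.
χ² = (95−84)²/84 + (48−70)²/70 + (74−70)²/70 + (66−56)²/56 + (11−14)²/14
   = 1.4405 + 6.9143 + 0.2286 + 1.7857 + 0.6429
Sum = 11.012
df = 4. Since 11.012 > 9.488, we reject H₀.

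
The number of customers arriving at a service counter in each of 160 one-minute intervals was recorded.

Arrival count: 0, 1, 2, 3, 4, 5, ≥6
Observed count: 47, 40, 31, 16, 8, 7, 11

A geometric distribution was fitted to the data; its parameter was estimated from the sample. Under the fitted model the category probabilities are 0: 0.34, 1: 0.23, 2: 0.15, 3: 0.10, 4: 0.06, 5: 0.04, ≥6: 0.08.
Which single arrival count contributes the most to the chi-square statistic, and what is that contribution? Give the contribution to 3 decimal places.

Expected counts E_i = n·p_i: 160×0.34 = 54.4, 160×0.23 = 36.8, 160×0.15 = 24, 160×0.10 = 16, 160×0.06 = 9.6, 160×0.04 = 6.4, 160×0.08 = 12.8.
0: (47 − 54.4)²/54.4 = 54.76/54.4 = 1.0066
1: (40 − 36.8)²/36.8 = 10.24/36.8 = 0.2783
2: (31 − 24)²/24 = 49/24 = 2.0417
3: (16 − 16)²/16 = 0/16 = 0.0000
4: (8 − 9.6)²/9.6 = 2.56/9.6 = 0.2667
5: (7 − 6.4)²/6.4 = 0.36/6.4 = 0.0563
≥6: (11 − 12.8)²/12.8 = 3.24/12.8 = 0.2531
The largest term is for 2: 2.042.

2, 2.042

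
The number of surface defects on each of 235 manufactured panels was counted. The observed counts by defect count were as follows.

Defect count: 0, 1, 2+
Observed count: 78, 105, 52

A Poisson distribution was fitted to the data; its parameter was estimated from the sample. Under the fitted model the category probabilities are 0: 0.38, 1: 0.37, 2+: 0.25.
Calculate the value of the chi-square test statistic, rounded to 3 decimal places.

Expected counts E_i = n·p_i: 235×0.38 = 89.3, 235×0.37 = 86.95, 235×0.25 = 58.75.
0: (78 − 89.3)²/89.3 = 127.69/89.3 = 1.4299
1: (105 − 86.95)²/86.95 = 325.8025/86.95 = 3.7470
2+: (52 − 58.75)²/58.75 = 45.5625/58.75 = 0.7755
Sum = 5.952

5.952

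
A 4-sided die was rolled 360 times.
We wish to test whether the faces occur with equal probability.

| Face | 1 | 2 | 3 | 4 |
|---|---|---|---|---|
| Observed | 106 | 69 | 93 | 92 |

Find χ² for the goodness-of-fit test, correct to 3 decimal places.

7.889

Expected count for each of the 4 categories: 360/4 = 90.
χ² = (106−90)²/90 + (69−90)²/90 + (93−90)²/90 + (92−90)²/90
   = 2.8444 + 4.9000 + 0.1000 + 0.0444
Sum = 7.889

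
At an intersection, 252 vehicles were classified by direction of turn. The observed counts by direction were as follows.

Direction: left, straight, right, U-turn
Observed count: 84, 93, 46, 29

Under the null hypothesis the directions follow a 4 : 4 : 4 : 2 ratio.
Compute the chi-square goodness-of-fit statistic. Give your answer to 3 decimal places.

18.875

Ratio total = 14. Expected counts: 252×4/14 = 72, 252×4/14 = 72, 252×4/14 = 72, 252×2/14 = 36.
cat           O        E   (O−E)²/E
left         84       72     2.0000
straight     93       72     6.1250
right        46       72     9.3889
U-turn       29       36     1.3611
Sum = 18.875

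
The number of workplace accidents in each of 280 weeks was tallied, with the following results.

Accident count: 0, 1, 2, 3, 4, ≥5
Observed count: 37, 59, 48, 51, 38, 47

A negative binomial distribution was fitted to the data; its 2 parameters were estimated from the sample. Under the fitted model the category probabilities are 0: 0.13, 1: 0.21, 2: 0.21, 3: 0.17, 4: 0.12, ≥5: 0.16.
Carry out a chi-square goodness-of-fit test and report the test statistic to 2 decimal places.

Expected counts E_i = n·p_i: 280×0.13 = 36.4, 280×0.21 = 58.8, 280×0.21 = 58.8, 280×0.17 = 47.6, 280×0.12 = 33.6, 280×0.16 = 44.8.
0: (37 − 36.4)²/36.4 = 0.36/36.4 = 0.010
1: (59 − 58.8)²/58.8 = 0.04/58.8 = 0.001
2: (48 − 58.8)²/58.8 = 116.64/58.8 = 1.984
3: (51 − 47.6)²/47.6 = 11.56/47.6 = 0.243
4: (38 − 33.6)²/33.6 = 19.36/33.6 = 0.576
≥5: (47 − 44.8)²/44.8 = 4.84/44.8 = 0.108
Sum = 2.92

2.92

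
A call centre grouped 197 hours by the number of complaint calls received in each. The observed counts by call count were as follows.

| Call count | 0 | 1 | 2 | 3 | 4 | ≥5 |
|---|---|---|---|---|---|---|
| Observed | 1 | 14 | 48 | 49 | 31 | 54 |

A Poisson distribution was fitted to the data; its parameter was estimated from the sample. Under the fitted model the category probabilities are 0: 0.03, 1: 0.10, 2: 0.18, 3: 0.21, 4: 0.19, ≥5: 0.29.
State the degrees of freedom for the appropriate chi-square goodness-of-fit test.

There are k = 6 categories and 1 parameter estimated from the data, so df = 6 − 1 − 1 = 4.

4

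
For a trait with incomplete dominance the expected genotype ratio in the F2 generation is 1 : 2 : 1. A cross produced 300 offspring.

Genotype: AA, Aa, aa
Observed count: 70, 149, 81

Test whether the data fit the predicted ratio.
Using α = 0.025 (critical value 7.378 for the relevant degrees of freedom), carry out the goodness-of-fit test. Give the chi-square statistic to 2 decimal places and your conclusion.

0.82; do not reject

Ratio total = 4. Expected counts: 300×1/4 = 75, 300×2/4 = 150, 300×1/4 = 75.
cat         O        E   (O−E)²/E
AA         70       75      0.333
Aa        149      150      0.007
aa         81       75      0.480
Sum = 0.82
df = 2. Since 0.82 < 7.378, we do not reject H₀.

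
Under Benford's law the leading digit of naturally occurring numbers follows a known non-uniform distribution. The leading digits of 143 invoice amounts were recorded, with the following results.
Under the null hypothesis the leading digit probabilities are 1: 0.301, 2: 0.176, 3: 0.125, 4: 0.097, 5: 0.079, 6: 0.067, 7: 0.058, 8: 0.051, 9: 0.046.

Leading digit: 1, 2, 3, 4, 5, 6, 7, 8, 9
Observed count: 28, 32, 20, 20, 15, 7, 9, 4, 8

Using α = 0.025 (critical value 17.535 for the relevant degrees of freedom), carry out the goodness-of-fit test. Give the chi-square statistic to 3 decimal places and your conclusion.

Expected counts E_i = n·p_i: 143×0.301 = 43.043, 143×0.176 = 25.168, 143×0.125 = 17.875, 143×0.097 = 13.871, 143×0.079 = 11.297, 143×0.067 = 9.581, 143×0.058 = 8.294, 143×0.051 = 7.293, 143×0.046 = 6.578.
cat         O        E   (O−E)²/E
1          28   43.043     5.2573
2          32   25.168     1.8546
3          20   17.875     0.2526
4          20   13.871     2.7081
5          15   11.297     1.2138
6           7    9.581     0.6953
7           9    8.294     0.0601
8           4    7.293     1.4869
9           8    6.578     0.3074
Sum = 13.836
df = 8. Since 13.836 < 17.535, we do not reject H₀.

13.836; do not reject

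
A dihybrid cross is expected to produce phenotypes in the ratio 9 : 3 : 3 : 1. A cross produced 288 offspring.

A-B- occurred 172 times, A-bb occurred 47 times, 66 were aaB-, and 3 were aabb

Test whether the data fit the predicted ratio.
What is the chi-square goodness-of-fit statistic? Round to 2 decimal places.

Ratio total = 16. Expected counts: 288×9/16 = 162, 288×3/16 = 54, 288×3/16 = 54, 288×1/16 = 18.
A-B-: (172 − 162)²/162 = 100/162 = 0.617
A-bb: (47 − 54)²/54 = 49/54 = 0.907
aaB-: (66 − 54)²/54 = 144/54 = 2.667
aabb: (3 − 18)²/18 = 225/18 = 12.500
Sum = 16.69

16.69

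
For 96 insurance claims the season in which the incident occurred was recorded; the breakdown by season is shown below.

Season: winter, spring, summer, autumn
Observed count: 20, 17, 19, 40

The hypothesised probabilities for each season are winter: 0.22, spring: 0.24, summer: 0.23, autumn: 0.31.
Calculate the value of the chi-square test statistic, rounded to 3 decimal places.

5.596

Expected counts E_i = n·p_i: 96×0.22 = 21.12, 96×0.24 = 23.04, 96×0.23 = 22.08, 96×0.31 = 29.76.
cat         O        E   (O−E)²/E
winter     20    21.12     0.0594
spring     17    23.04     1.5834
summer     19    22.08     0.4296
autumn     40    29.76     3.5234
Sum = 5.596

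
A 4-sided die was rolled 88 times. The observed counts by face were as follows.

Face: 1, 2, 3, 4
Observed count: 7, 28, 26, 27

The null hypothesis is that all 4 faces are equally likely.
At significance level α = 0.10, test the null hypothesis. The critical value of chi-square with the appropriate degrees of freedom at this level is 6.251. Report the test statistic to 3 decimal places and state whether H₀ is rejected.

Expected count for each of the 4 categories: 88/4 = 22.
χ² = (7−22)²/22 + (28−22)²/22 + (26−22)²/22 + (27−22)²/22
   = 10.2273 + 1.6364 + 0.7273 + 1.1364
Sum = 13.727
df = 3. Since 13.727 > 6.251, we reject H₀.

13.727; reject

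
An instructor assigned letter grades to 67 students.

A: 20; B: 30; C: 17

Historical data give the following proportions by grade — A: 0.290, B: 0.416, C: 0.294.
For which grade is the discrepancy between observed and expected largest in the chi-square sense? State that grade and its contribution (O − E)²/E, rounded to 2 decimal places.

C, 0.37

Expected counts E_i = n·p_i: 67×0.290 = 19.43, 67×0.416 = 27.872, 67×0.294 = 19.698.
A: (20 − 19.43)²/19.43 = 0.3249/19.43 = 0.017
B: (30 − 27.872)²/27.872 = 4.528384/27.872 = 0.162
C: (17 − 19.698)²/19.698 = 7.279204/19.698 = 0.370
The largest term is for C: 0.37.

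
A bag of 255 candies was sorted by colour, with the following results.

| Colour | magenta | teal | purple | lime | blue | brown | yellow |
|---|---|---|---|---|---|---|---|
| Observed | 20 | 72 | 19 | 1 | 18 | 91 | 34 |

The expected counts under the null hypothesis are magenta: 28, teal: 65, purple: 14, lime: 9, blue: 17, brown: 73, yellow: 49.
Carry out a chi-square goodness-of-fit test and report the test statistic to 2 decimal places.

21.03

cat          O        E   (O−E)²/E
magenta     20       28      2.286
teal        72       65      0.754
purple      19       14      1.786
lime         1        9      7.111
blue        18       17      0.059
brown       91       73      4.438
yellow      34       49      4.592
Sum = 21.03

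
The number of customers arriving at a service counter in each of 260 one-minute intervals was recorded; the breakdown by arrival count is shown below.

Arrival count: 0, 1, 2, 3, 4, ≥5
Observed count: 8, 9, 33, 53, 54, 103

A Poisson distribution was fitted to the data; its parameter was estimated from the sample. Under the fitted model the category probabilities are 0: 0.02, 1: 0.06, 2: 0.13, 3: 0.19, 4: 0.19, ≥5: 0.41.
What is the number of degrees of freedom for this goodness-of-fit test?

4

There are k = 6 categories and 1 parameter estimated from the data, so df = 6 − 1 − 1 = 4.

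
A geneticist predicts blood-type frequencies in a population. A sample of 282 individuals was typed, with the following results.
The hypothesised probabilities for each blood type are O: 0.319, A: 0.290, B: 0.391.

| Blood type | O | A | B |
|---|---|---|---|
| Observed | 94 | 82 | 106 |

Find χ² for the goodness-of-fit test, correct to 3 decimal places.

Expected counts E_i = n·p_i: 282×0.319 = 89.958, 282×0.290 = 81.78, 282×0.391 = 110.262.
O: (94 − 89.958)²/89.958 = 16.337764/89.958 = 0.1816
A: (82 − 81.78)²/81.78 = 0.0484/81.78 = 0.0006
B: (106 − 110.262)²/110.262 = 18.164644/110.262 = 0.1647
Sum = 0.347

0.347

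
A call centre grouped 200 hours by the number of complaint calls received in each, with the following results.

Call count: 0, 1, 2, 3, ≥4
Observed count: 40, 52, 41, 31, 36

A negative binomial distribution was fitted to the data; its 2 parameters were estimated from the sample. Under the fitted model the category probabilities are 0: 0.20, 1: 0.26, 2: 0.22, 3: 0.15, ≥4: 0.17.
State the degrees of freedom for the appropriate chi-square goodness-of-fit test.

There are k = 5 categories and 2 parameters estimated from the data, so df = 5 − 1 − 2 = 2.

2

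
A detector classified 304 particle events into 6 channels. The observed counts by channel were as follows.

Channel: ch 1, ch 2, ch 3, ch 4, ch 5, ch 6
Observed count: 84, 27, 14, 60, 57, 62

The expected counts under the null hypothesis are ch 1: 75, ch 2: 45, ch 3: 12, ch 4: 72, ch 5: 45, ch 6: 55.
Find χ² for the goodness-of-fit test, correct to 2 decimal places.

14.70

cat         O        E   (O−E)²/E
ch 1       84       75      1.080
ch 2       27       45      7.200
ch 3       14       12      0.333
ch 4       60       72      2.000
ch 5       57       45      3.200
ch 6       62       55      0.891
Sum = 14.70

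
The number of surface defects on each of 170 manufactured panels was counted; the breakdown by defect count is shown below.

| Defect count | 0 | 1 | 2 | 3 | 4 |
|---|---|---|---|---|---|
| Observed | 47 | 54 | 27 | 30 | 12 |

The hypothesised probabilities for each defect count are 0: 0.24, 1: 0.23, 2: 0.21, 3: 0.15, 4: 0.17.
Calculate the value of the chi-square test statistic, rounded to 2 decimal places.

Expected counts E_i = n·p_i: 170×0.24 = 40.8, 170×0.23 = 39.1, 170×0.21 = 35.7, 170×0.15 = 25.5, 170×0.17 = 28.9.
0: (47 − 40.8)²/40.8 = 38.44/40.8 = 0.942
1: (54 − 39.1)²/39.1 = 222.01/39.1 = 5.678
2: (27 − 35.7)²/35.7 = 75.69/35.7 = 2.120
3: (30 − 25.5)²/25.5 = 20.25/25.5 = 0.794
4: (12 − 28.9)²/28.9 = 285.61/28.9 = 9.883
Sum = 19.42

19.42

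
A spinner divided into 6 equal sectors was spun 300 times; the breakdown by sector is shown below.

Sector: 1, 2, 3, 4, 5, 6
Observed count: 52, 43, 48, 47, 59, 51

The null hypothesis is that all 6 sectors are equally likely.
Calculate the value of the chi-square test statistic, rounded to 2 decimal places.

Under H₀ each category has probability 1/6, so each expected count is 300/6 = 50.
χ² = (52−50)²/50 + (43−50)²/50 + (48−50)²/50 + (47−50)²/50 + (59−50)²/50 + (51−50)²/50
   = 0.080 + 0.980 + 0.080 + 0.180 + 1.620 + 0.020
Sum = 2.96

2.96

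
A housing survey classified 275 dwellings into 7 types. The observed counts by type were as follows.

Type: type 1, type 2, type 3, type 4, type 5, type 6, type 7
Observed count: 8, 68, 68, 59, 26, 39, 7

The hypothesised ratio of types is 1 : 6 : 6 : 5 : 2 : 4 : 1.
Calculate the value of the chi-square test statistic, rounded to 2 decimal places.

3.98

Ratio total = 25. Expected counts: 275×1/25 = 11, 275×6/25 = 66, 275×6/25 = 66, 275×5/25 = 55, 275×2/25 = 22, 275×4/25 = 44, 275×1/25 = 11.
type 1: (8 − 11)²/11 = 9/11 = 0.818
type 2: (68 − 66)²/66 = 4/66 = 0.061
type 3: (68 − 66)²/66 = 4/66 = 0.061
type 4: (59 − 55)²/55 = 16/55 = 0.291
type 5: (26 − 22)²/22 = 16/22 = 0.727
type 6: (39 − 44)²/44 = 25/44 = 0.568
type 7: (7 − 11)²/11 = 16/11 = 1.455
Sum = 3.98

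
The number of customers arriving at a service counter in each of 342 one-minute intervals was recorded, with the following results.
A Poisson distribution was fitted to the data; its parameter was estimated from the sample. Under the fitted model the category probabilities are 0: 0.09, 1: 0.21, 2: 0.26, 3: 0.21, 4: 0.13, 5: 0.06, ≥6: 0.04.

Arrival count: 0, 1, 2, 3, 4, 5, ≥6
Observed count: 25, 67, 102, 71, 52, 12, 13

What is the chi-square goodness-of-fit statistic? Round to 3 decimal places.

Expected counts E_i = n·p_i: 342×0.09 = 30.78, 342×0.21 = 71.82, 342×0.26 = 88.92, 342×0.21 = 71.82, 342×0.13 = 44.46, 342×0.06 = 20.52, 342×0.04 = 13.68.
cat         O        E   (O−E)²/E
0          25    30.78     1.0854
1          67    71.82     0.3235
2         102    88.92     1.9240
3          71    71.82     0.0094
4          52    44.46     1.2787
5          12    20.52     3.5375
≥6         13    13.68     0.0338
Sum = 8.192

8.192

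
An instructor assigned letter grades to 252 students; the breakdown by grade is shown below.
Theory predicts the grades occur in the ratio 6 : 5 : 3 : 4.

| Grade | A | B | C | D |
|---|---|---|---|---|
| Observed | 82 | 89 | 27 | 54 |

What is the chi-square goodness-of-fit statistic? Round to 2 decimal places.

Ratio total = 18. Expected counts: 252×6/18 = 84, 252×5/18 = 70, 252×3/18 = 42, 252×4/18 = 56.
χ² = (82−84)²/84 + (89−70)²/70 + (27−42)²/42 + (54−56)²/56
   = 0.048 + 5.157 + 5.357 + 0.071
Sum = 10.63

10.63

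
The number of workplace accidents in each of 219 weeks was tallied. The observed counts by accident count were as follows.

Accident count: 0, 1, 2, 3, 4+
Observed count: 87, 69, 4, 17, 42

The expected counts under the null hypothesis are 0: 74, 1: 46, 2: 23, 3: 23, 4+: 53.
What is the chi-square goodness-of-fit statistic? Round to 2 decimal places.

33.33

cat         O        E   (O−E)²/E
0          87       74      2.284
1          69       46     11.500
2           4       23     15.696
3          17       23      1.565
4+         42       53      2.283
Sum = 33.33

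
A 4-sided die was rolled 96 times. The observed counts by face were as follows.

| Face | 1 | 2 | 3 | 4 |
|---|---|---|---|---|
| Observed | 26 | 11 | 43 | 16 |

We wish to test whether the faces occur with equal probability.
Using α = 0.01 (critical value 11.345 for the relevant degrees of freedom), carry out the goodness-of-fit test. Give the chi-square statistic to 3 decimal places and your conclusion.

24.917; reject

Under H₀ each category has probability 1/4, so each expected count is 96/4 = 24.
1: (26 − 24)²/24 = 4/24 = 0.1667
2: (11 − 24)²/24 = 169/24 = 7.0417
3: (43 − 24)²/24 = 361/24 = 15.0417
4: (16 − 24)²/24 = 64/24 = 2.6667
Sum = 24.917
df = 3. Since 24.917 > 11.345, we reject H₀.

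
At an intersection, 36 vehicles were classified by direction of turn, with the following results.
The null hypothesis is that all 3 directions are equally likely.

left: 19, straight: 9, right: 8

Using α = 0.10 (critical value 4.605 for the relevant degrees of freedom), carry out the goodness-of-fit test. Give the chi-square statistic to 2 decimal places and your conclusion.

Expected count for each of the 3 categories: 36/3 = 12.
left: (19 − 12)²/12 = 49/12 = 4.083
straight: (9 − 12)²/12 = 9/12 = 0.750
right: (8 − 12)²/12 = 16/12 = 1.333
Sum = 6.17
df = 2. Since 6.17 > 4.605, we reject H₀.

6.17; reject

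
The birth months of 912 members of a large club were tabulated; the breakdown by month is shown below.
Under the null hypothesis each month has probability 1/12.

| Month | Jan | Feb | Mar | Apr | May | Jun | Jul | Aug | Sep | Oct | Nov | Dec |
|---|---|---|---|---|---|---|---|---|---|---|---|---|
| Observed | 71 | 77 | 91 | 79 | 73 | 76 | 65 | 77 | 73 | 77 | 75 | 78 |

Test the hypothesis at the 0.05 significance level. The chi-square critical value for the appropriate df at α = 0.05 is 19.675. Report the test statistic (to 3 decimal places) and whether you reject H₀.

5.342; do not reject

Expected count for each of the 12 categories: 912/12 = 76.
χ² = (71−76)²/76 + (77−76)²/76 + (91−76)²/76 + (79−76)²/76 + (73−76)²/76 + (76−76)²/76 + (65−76)²/76 + (77−76)²/76 + (73−76)²/76 + (77−76)²/76 + (75−76)²/76 + (78−76)²/76
   = 0.3289 + 0.0132 + 2.9605 + 0.1184 + 0.1184 + 0.0000 + 1.5921 + 0.0132 + 0.1184 + 0.0132 + 0.0132 + 0.0526
Sum = 5.342
df = 11. Since 5.342 < 19.675, we do not reject H₀.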